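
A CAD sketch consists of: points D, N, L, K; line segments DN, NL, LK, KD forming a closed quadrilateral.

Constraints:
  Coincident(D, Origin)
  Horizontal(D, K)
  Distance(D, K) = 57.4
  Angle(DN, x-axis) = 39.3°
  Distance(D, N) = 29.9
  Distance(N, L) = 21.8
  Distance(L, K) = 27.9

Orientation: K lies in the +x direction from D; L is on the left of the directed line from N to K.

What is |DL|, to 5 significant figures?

50.570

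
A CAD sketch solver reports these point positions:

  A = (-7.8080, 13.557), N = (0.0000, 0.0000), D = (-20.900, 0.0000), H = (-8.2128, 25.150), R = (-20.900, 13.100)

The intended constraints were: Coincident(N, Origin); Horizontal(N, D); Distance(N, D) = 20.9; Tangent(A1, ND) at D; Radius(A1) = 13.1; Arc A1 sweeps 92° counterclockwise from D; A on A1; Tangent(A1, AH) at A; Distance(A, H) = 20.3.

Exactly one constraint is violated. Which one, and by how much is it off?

Distance(A, H) = 20.3 — off by 8.70.

N = (0.00, 0.00) ✓; N.y = 0.00, D.y = 0.00 ✓; |ND| = 20.90 ✓; ∠(RD, DN) = 90.00° ✓; |RD| = 13.10 ✓; bearing(R→A) − bearing(R→D) = 92.00° ✓; |RA| = 13.10 ✓; ∠(RA, AH) = 90.00° ✓; |AH| = 11.60 ✗.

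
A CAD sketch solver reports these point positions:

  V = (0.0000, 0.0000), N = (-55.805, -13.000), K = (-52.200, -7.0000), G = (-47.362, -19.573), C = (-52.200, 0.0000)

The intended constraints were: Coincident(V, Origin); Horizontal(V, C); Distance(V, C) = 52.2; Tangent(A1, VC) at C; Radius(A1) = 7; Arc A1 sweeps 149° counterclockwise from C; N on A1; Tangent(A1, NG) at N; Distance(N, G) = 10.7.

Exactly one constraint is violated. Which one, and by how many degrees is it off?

Tangent(A1, NG) at N — off by 6.90°.

V = (0.00, 0.00) ✓; V.y = 0.00, C.y = 0.00 ✓; |VC| = 52.20 ✓; ∠(KC, CV) = 90.00° ✓; |KC| = 7.000 ✓; bearing(K→N) − bearing(K→C) = 149.0° ✓; |KN| = 7.000 ✓; ∠(KN, NG) = 96.90° ✗; |NG| = 10.70 ✓.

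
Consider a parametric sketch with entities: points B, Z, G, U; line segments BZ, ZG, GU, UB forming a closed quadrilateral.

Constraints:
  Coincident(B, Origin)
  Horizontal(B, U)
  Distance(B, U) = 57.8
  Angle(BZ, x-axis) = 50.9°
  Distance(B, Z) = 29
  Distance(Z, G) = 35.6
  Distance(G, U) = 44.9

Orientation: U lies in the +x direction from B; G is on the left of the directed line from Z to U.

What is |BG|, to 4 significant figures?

64.08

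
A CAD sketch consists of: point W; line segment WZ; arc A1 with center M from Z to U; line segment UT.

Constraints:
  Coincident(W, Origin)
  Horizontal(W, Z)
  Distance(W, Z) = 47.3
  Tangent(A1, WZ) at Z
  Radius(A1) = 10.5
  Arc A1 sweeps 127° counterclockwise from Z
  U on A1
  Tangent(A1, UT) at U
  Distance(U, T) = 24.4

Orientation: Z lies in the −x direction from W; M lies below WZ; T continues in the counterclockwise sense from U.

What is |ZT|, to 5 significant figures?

36.848

On A1, Z sits at bearing 90° from M; a 127° counterclockwise sweep puts U at bearing 217°, so U = M + 10.5·(cos 217°, sin 217°) = (-55.686, -16.819). Tangency of A1 to UT means the radius MU is perpendicular to UT, so UT runs along (−sin 217°, cos 217°); with |UT| = 24.4, T = (-41.001, -36.306). Then |ZT| = |T − Z| = 36.848.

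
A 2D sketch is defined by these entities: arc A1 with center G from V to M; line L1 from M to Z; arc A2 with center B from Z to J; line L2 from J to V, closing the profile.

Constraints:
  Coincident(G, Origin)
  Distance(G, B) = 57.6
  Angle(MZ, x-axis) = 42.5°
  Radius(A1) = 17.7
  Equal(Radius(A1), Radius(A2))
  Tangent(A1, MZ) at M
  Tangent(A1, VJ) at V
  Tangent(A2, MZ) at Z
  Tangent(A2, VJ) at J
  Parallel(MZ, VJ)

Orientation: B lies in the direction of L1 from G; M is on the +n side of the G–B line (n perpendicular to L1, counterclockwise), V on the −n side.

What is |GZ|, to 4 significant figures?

60.26

The slot axis is L1's direction at 42.5°, so u = (cos 42.5°, sin 42.5°) = (0.7373, 0.6756) and n = (−sin 42.5°, cos 42.5°) = (-0.6756, 0.7373). G is at the origin and B lies 57.6 along u from G, so B = 57.6·u = (42.47, 38.91). Tangency of A1 to both parallel lines with radius 17.7 puts M and V at G ± 17.7·n: M = (-11.96, 13.05), V = (11.96, -13.05). Equal radii place Z and J the same way about B: Z = B + 17.7·n = (30.51, 51.96), J = B − 17.7·n = (54.43, 25.86). Then |GZ| = |Z − G| = 60.26.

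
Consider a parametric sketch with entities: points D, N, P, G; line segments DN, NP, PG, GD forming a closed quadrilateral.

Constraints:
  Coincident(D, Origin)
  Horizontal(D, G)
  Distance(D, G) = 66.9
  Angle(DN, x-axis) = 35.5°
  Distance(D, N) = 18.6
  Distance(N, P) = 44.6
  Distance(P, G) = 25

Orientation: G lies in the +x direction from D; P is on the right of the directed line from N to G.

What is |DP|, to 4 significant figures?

52.47

D is at the origin; DG is horizontal with |DG| = 66.9 and G in +x, so G = (66.9, 0). DN runs at 35.5° with |DN| = 18.6, so N = (15.14, 10.80). P is determined by |NP| = 44.6 and |PG| = 25.0 together: it lies at the intersection of circle(N, 44.6) and circle(G, 25.0). With |NG| = 52.87, the foot of the radical line on NG is 39.34 from N and the perpendicular offset is √(44.6² − 39.34²) = 21.02. Taking the right-of-NG solution: P = (49.36, -17.81).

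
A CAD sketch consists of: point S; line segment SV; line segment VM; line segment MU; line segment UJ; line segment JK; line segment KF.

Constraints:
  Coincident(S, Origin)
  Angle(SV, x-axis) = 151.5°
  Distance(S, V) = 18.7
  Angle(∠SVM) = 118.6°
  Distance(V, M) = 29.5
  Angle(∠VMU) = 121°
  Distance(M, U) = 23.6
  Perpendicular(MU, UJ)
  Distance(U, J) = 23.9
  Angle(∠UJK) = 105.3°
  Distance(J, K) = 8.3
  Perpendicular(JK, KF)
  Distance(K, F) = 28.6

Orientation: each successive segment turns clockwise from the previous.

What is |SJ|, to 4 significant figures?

34.16

S is at the origin; SV runs at 151.5° with length 18.7, so V = (-16.43, 8.923). ∠SVM = 118.6° gives VM at 90.10° from the x-axis; with |VM| = 29.5, M = (-16.49, 38.42). ∠VMU = 121.0° gives MU at 31.10° from the x-axis; with |MU| = 23.6, U = (3.723, 50.61). The perpendicularity gives UJ at right angles to MU, so UJ runs at -58.90°; with |UJ| = 23.9, J = (16.07, 30.15). Then |SJ| = |J − S| = 34.16.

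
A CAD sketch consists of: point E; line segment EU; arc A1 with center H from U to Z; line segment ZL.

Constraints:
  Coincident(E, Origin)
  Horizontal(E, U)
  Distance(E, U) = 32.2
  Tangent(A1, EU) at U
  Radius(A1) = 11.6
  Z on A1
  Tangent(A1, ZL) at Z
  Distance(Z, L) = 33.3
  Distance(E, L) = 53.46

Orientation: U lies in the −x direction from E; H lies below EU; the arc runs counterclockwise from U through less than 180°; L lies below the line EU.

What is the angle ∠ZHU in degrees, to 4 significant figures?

118.4°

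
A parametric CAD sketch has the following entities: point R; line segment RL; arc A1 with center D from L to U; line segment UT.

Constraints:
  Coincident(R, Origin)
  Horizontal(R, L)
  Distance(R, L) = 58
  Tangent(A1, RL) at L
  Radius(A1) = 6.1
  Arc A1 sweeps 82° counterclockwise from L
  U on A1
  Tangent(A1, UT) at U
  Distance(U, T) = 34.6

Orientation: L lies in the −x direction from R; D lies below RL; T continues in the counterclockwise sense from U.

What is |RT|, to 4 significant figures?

79.39

R is at the origin; R and L share the same y with |RL| = 58.0 and L on the −x side, so L = (-58.00, 0.000). A1 meets RL tangentially, so DL is at right angles to RL, so D = L + (0, -6.1) = (-58.00, -6.100). On A1, L sits at bearing 90° from D; an 82° counterclockwise sweep puts U at bearing 172°, so U = D + 6.1·(cos 172°, sin 172°) = (-64.04, -5.251). Since A1 is tangent to UT there, DU ⟂ UT, so UT runs along (−sin 172°, cos 172°); with |UT| = 34.6, T = (-68.86, -39.51). Then |RT| = |T − R| = 79.39.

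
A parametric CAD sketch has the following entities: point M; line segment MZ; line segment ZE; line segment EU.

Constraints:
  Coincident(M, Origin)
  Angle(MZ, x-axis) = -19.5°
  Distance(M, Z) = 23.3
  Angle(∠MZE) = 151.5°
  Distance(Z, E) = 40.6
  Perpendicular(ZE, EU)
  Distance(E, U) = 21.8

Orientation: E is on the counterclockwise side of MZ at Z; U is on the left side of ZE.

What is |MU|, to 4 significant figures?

62.00

M is at the origin; MZ runs at -19.5° with length 23.3, so Z = 23.3·(cos -19.5°, sin -19.5°) = (21.96, -7.778). ∠MZE = 151.5°, so ZE runs at -19.5° + (180° − 151.5°) = 9.000° from the x-axis; with |ZE| = 40.6, E = Z + 40.6·(cos 9.000°, sin 9.000°) = (62.06, -1.426). The perpendicularity gives EU at right angles to ZE; with |EU| = 21.8 on the left of ZE, U = E + 21.8·(-0.1564, 0.9877) = (58.65, 20.11). Then |MU| = |U − M| = 62.00.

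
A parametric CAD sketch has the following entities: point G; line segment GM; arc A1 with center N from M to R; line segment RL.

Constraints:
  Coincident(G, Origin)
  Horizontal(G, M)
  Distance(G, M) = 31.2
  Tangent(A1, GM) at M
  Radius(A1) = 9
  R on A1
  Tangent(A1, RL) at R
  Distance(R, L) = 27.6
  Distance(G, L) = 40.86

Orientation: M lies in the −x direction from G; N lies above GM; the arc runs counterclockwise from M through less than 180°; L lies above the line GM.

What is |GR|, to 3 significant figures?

23.7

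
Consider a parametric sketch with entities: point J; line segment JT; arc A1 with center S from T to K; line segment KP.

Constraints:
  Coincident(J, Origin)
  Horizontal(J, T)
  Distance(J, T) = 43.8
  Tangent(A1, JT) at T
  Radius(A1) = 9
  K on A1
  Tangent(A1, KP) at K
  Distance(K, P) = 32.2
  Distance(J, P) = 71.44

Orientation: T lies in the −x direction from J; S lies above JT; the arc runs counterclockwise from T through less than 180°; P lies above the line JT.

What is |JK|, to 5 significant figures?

40.559

Checks: |SK| = 9.000 ✓; ∠(SK, KP) = 90.00° ✓; |KP| = 32.20 ✓; |JP| = 71.44 ✓.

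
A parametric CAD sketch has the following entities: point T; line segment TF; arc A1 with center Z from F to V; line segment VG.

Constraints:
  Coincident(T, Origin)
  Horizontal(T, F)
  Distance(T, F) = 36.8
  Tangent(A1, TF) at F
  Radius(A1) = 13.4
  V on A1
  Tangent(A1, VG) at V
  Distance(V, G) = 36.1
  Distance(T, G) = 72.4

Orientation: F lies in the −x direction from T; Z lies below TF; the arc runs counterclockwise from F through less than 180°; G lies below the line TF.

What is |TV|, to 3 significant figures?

51.4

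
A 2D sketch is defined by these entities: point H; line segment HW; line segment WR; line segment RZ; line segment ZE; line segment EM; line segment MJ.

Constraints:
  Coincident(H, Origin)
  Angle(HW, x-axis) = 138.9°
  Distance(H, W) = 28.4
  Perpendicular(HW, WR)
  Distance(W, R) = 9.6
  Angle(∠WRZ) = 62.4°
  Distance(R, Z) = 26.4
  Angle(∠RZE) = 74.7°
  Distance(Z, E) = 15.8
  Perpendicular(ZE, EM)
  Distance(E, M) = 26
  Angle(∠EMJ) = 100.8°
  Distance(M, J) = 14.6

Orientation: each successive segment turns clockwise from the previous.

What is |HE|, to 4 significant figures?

21.22

H is at the origin; HW runs at 138.9° with length 28.4, so W = (-21.40, 18.67). The perpendicularity gives WR at right angles to HW, so WR runs at 48.90°; with |WR| = 9.6, R = (-15.09, 25.90). ∠WRZ = 62.4° gives RZ at -68.70° from the x-axis; with |RZ| = 26.4, Z = (-5.501, 1.307). ∠RZE = 74.7° gives ZE at -174.0° from the x-axis; with |ZE| = 15.8, E = (-21.21, -0.3445). Then |HE| = |E − H| = 21.22.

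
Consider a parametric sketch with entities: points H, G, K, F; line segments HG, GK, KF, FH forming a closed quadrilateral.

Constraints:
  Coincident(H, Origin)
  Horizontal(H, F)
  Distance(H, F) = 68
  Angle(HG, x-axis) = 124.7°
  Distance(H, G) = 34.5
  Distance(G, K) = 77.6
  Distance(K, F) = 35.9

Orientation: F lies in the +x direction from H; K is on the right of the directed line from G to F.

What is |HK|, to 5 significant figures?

45.160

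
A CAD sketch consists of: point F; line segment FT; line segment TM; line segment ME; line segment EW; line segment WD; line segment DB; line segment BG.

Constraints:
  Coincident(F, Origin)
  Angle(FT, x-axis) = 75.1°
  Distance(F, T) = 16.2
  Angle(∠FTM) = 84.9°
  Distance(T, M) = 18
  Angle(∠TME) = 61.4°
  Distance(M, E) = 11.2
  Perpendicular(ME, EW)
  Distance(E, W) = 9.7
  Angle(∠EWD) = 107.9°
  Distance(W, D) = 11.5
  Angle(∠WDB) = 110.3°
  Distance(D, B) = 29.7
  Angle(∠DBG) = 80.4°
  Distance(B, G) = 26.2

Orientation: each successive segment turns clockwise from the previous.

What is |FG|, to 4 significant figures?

34.12

F is at the origin; FT runs at 75.1° with length 16.2, so T = (4.166, 15.66). ∠FTM = 84.9° gives TM at -20.00° from the x-axis; with |TM| = 18.0, M = (21.08, 9.499). ∠TME = 61.4° gives ME at -138.6° from the x-axis; with |ME| = 11.2, E = (12.68, 2.092). ME is perpendicular to EW, so EW runs at 131.4°; with |EW| = 9.7, W = (6.264, 9.368). ∠EWD = 107.9° gives WD at 59.30° from the x-axis; with |WD| = 11.5, D = (12.14, 19.26). ∠WDB = 110.3° gives DB at -10.40° from the x-axis; with |DB| = 29.7, B = (41.35, 13.90). ∠DBG = 80.4° gives BG at -110.0° from the x-axis; with |BG| = 26.2, G = (32.39, -10.72). Then |FG| = |G − F| = 34.12.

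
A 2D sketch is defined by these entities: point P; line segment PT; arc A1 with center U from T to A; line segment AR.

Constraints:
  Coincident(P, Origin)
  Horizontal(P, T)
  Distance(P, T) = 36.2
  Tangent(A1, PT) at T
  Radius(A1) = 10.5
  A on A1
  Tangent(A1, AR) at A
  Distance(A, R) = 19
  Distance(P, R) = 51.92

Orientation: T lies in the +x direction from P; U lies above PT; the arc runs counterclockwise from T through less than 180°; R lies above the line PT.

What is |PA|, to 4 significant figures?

48.19

P is at the origin; P and T share the same y with |PT| = 36.2 and T on the +x side, so T = (36.20, 0.000). Tangency of A1 to PT means the radius UT is perpendicular to PT, so U = T + (0, 10.5) = (36.20, 10.50). Since UA ⟂ AR (tangency), |UR| = √(10.5² + 19.0²) = 21.71 regardless of where A sits on A1. So R lies on both circle(P, 51.92) and circle(U, 21.71); the above-PT intersection is R = (41.17, 31.63). A is the foot of the tangent from R: A = (46.31, 13.34).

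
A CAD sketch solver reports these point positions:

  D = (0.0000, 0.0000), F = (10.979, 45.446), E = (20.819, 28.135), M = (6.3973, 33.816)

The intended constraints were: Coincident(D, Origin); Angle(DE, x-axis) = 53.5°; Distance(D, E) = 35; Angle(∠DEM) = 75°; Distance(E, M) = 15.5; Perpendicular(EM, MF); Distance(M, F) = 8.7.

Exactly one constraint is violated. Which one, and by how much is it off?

Distance(M, F) = 8.7 — off by 3.80.

D = (0.00, 0.00) ✓; DE at 53.50° ✓; |DE| = 35.00 ✓; ∠DEM = 75.00° ✓; |EM| = 15.50 ✓; ∠(EM, MF) = 90.00° ✓; |MF| = 12.50 ✗.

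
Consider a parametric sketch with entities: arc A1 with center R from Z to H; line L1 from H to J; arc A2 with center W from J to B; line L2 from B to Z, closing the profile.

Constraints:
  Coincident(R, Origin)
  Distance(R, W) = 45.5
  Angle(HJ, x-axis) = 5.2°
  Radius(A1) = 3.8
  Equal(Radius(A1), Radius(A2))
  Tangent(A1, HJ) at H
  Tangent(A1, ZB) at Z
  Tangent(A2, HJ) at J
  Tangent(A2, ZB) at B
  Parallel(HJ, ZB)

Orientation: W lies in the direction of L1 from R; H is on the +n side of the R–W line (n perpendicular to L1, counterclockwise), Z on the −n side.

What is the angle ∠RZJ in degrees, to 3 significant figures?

80.5°

The slot axis is L1's direction at 5.2°, so u = (cos 5.2°, sin 5.2°) = (0.996, 0.0906) and n = (−sin 5.2°, cos 5.2°) = (-0.0906, 0.996). R is at the origin and W lies 45.5 along u from R, so W = 45.5·u = (45.3, 4.12). Tangency of A1 to both parallel lines with radius 3.8 puts H and Z at R ± 3.8·n: H = (-0.344, 3.78), Z = (0.344, -3.78). Equal radii place J and B the same way about W: J = W + 3.8·n = (45.0, 7.91), B = W − 3.8·n = (45.7, 0.339). Then cos ∠RZJ = ZR·ZJ / (|ZR||ZJ|), giving 80.5°.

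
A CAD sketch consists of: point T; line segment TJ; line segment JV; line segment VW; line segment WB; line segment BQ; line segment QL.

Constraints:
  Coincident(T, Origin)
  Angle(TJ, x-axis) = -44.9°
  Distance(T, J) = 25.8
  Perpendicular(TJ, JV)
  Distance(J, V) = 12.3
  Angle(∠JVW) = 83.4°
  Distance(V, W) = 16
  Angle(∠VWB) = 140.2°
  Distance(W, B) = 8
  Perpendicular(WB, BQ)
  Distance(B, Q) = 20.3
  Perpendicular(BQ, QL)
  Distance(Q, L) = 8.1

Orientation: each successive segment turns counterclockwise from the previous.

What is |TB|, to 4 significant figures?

6.407

∠JVW = 83.4° gives VW at 141.7° from the x-axis; with |VW| = 16.0, W = (14.40, 0.4176). ∠VWB = 140.2° gives WB at -178.5° from the x-axis; with |WB| = 8.0, B = (6.404, 0.2081). Then |TB| = |B − T| = 6.407.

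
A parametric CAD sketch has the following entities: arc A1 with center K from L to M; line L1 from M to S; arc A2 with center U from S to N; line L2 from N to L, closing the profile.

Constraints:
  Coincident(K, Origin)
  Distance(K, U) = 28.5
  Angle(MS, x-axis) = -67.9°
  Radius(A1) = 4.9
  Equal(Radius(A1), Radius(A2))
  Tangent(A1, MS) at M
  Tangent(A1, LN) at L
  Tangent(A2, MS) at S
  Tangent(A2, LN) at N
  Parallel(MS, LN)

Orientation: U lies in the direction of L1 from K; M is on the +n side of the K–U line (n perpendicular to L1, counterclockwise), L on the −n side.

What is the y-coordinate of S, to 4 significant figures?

-24.56

The slot axis is L1's direction at -67.9°, so u = (cos -67.9°, sin -67.9°) = (0.3762, -0.9265) and n = (−sin -67.9°, cos -67.9°) = (0.9265, 0.3762). K is at the origin and U lies 28.5 along u from K, so U = 28.5·u = (10.72, -26.41). Tangency of A1 to both parallel lines with radius 4.9 puts M and L at K ± 4.9·n: M = (4.540, 1.843), L = (-4.540, -1.843). Equal radii place S and N the same way about U: S = U + 4.9·n = (15.26, -24.56), N = U − 4.9·n = (6.182, -28.25). So S.y = -24.56.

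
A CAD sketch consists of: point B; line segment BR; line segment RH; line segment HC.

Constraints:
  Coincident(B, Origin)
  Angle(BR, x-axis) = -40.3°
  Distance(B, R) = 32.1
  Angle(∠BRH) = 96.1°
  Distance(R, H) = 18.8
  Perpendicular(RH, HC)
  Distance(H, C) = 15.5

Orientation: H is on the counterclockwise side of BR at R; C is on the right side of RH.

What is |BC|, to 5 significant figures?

52.362

∠BRH = 96.1°, so RH runs at -40.3° + (180° − 96.1°) = 43.600° from the x-axis; with |RH| = 18.8, H = R + 18.8·(cos 43.600°, sin 43.600°) = (38.096, -7.7971). RH ⟂ HC; with |HC| = 15.5 on the right of RH, C = H + 15.5·(0.68962, -0.72417) = (48.785, -19.022). Then |BC| = |C − B| = 52.362.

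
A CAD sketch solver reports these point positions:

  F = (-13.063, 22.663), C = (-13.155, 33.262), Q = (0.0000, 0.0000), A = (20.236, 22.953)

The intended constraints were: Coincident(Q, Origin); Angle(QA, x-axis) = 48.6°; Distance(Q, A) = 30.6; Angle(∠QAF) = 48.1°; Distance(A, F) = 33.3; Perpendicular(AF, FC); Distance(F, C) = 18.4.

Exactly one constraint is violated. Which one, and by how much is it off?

Distance(F, C) = 18.4 — off by 7.80.

Q = (0.00, 0.00) ✓; QA at 48.60° ✓; |QA| = 30.60 ✓; ∠QAF = 48.10° ✓; |AF| = 33.30 ✓; ∠(AF, FC) = 90.00° ✓; |FC| = 10.60 ✗.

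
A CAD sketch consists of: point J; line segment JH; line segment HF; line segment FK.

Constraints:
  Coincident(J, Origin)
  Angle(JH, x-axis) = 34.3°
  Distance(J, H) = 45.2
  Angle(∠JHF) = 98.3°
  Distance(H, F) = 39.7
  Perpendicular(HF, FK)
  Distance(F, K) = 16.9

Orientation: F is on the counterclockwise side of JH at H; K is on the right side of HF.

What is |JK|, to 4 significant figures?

77.04

J is at the origin; JH runs at 34.3° with length 45.2, so H = 45.2·(cos 34.3°, sin 34.3°) = (37.34, 25.47). ∠JHF = 98.3°, so HF runs at 34.3° + (180° − 98.3°) = 116.0° from the x-axis; with |HF| = 39.7, F = H + 39.7·(cos 116.0°, sin 116.0°) = (19.94, 61.15). HF is perpendicular to FK; with |FK| = 16.9 on the right of HF, K = F + 16.9·(0.8988, 0.4384) = (35.13, 68.56). Then |JK| = |K − J| = 77.04.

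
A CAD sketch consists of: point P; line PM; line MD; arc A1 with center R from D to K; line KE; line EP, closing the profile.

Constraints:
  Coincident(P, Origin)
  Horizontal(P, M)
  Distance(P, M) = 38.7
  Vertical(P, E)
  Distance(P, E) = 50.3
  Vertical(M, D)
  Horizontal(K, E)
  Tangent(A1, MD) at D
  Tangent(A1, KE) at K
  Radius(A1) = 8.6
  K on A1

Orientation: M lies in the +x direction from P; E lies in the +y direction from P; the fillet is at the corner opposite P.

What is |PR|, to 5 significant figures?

51.429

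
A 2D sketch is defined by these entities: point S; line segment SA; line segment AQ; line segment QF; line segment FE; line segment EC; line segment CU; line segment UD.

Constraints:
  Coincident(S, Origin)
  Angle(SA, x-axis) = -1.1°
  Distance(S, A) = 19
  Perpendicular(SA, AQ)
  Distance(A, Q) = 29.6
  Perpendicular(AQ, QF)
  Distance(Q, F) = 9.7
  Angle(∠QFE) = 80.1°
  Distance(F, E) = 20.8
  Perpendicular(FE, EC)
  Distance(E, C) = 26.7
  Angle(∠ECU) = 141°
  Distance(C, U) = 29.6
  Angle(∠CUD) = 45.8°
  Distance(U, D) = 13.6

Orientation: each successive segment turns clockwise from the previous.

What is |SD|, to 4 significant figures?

57.22

∠ECU = 141.0° gives CU at -50.00° from the x-axis; with |CU| = 29.6, U = (57.93, -37.12). ∠CUD = 45.8° gives UD at 175.8° from the x-axis; with |UD| = 13.6, D = (44.37, -36.13). Then |SD| = |D − S| = 57.22.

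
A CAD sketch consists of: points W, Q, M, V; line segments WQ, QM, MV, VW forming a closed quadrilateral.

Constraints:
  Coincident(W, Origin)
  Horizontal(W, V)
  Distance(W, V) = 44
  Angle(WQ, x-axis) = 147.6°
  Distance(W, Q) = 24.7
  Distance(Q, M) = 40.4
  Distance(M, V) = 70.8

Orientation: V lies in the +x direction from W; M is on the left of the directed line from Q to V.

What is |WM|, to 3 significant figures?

50.9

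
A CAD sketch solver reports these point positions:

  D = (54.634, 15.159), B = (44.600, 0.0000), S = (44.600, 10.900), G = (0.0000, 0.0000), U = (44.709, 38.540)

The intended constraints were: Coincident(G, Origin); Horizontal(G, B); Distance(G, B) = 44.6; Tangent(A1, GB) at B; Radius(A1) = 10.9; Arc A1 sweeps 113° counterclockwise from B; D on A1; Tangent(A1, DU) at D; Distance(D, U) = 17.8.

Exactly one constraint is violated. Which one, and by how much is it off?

Distance(D, U) = 17.8 — off by 7.60.

G = (0.00, 0.00) ✓; G.y = 0.00, B.y = 0.00 ✓; |GB| = 44.60 ✓; ∠(SB, BG) = 90.00° ✓; |SB| = 10.90 ✓; bearing(S→D) − bearing(S→B) = 113.0° ✓; |SD| = 10.90 ✓; ∠(SD, DU) = 90.00° ✓; |DU| = 25.40 ✗.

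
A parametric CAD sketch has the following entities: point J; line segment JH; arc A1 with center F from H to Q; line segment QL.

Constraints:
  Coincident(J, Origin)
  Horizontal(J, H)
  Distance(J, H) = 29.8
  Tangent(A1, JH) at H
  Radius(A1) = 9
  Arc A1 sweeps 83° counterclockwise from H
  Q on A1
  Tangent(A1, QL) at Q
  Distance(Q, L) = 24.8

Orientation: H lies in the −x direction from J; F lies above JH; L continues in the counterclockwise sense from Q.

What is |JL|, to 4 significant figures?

37.09

J is at the origin; JH is horizontal with |JH| = 29.8 and H on the −x side, so H = (-29.80, 0.000). Tangency of A1 to JH means the radius FH is perpendicular to JH, so F = H + (0, 9) = (-29.80, 9.000). On A1, H sits at bearing -90° from F; an 83° counterclockwise sweep puts Q at bearing -7°, so Q = F + 9.0·(cos -7°, sin -7°) = (-20.87, 7.903). Tangency of A1 to QL means the radius FQ is perpendicular to QL, so QL runs along (−sin -7°, cos -7°); with |QL| = 24.8, L = (-17.84, 32.52). Then |JL| = |L − J| = 37.09.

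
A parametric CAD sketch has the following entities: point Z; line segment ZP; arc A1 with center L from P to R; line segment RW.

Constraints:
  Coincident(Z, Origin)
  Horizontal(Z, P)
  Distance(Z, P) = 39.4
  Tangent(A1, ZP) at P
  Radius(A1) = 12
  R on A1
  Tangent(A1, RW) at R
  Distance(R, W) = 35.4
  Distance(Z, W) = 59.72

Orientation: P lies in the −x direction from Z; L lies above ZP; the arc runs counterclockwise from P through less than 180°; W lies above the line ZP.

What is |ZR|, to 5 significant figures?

31.049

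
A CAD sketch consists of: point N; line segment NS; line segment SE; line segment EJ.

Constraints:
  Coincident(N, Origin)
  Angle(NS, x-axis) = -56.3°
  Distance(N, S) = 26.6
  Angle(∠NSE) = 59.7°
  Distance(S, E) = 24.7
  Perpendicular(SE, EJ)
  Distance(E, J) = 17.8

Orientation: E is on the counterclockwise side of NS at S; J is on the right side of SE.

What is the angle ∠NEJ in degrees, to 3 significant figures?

154°

∠NSE = 59.7°, so SE runs at -56.3° + (180° − 59.7°) = 64.0° from the x-axis; with |SE| = 24.7, E = S + 24.7·(cos 64.0°, sin 64.0°) = (25.6, 0.0702). The perpendicularity gives EJ at right angles to SE; with |EJ| = 17.8 on the right of SE, J = E + 17.8·(0.899, -0.438) = (41.6, -7.73). Then cos ∠NEJ = EN·EJ / (|EN||EJ|), giving 154°.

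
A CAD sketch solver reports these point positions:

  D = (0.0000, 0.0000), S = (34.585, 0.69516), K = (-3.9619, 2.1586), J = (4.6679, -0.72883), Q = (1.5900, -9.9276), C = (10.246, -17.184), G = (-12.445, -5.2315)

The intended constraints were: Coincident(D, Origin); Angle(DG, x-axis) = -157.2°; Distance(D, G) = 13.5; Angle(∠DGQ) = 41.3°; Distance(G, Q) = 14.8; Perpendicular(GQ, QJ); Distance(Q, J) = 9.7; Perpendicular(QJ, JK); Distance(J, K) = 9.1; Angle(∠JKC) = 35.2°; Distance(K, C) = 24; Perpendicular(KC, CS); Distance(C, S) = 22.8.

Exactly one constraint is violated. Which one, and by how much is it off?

Distance(C, S) = 22.8 — off by 7.40.

D = (0.00, 0.00) ✓; DG at -157.2° ✓; |DG| = 13.50 ✓; ∠DGQ = 41.30° ✓; |GQ| = 14.80 ✓; ∠(GQ, QJ) = 90.00° ✓; |QJ| = 9.700 ✓; ∠(QJ, JK) = 90.00° ✓; |JK| = 9.100 ✓; ∠JKC = 35.20° ✓; |KC| = 24.00 ✓; ∠(KC, CS) = 90.00° ✓; |CS| = 30.20 ✗.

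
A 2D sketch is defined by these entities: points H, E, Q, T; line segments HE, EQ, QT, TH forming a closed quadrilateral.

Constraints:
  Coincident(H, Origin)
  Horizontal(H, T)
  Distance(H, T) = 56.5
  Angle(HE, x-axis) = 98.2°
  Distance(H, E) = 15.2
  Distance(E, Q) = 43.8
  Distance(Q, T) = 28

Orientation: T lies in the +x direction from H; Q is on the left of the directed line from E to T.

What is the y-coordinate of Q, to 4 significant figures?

23.23

Checks: |EQ| = 43.80 ✓; |QT| = 28.00 ✓.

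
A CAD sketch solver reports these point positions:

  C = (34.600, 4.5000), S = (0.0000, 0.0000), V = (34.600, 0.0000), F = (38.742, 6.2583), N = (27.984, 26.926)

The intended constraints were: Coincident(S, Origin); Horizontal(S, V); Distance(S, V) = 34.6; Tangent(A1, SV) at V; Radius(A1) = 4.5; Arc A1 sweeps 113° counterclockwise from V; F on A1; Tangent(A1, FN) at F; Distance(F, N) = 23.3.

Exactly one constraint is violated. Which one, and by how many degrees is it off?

Tangent(A1, FN) at F — off by 4.50°.

S = (0.00, 0.00) ✓; S.y = 0.00, V.y = 0.00 ✓; |SV| = 34.60 ✓; ∠(CV, VS) = 90.00° ✓; |CV| = 4.500 ✓; bearing(C→F) − bearing(C→V) = 113.0° ✓; |CF| = 4.500 ✓; ∠(CF, FN) = 85.50° ✗; |FN| = 23.30 ✓.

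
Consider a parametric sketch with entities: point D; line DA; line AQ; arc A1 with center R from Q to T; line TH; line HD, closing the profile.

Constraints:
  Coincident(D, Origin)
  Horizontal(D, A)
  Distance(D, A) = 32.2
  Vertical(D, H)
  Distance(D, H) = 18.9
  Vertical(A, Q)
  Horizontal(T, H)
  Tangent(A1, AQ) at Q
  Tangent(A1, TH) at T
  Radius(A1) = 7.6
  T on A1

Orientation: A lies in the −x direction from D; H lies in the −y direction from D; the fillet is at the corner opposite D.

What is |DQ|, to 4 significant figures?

34.13

The virtual corner opposite D is at (-32.20, -18.90). The tangent condition forces RQ to be normal to AQ and since A1 is tangent to TH there, RT ⟂ TH, with radius 7.6, so the center R sits 7.6 in from both sides at R = (-24.60, -11.30). That places the tangent points at Q = (-32.20, -11.30) on AQ and T = (-24.60, -18.90) on TH. Then |DQ| = |Q − D| = 34.13.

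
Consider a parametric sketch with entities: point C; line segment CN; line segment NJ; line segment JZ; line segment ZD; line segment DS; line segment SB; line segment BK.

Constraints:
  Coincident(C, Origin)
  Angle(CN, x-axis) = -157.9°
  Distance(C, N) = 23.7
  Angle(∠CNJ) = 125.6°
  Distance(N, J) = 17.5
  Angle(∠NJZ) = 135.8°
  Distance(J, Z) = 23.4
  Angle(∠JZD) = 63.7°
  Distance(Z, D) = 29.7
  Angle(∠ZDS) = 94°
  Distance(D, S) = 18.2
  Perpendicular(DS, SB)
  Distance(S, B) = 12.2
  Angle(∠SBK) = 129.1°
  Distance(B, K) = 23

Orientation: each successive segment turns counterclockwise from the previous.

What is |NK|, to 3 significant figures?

34.2

DS ⟂ SB, so SB runs at -127°; with |SB| = 12.2, B = (-19.8, -19.9). ∠SBK = 129.1° gives BK at -76.1° from the x-axis; with |BK| = 23.0, K = (-14.3, -42.3). Then |NK| = |K − N| = 34.2.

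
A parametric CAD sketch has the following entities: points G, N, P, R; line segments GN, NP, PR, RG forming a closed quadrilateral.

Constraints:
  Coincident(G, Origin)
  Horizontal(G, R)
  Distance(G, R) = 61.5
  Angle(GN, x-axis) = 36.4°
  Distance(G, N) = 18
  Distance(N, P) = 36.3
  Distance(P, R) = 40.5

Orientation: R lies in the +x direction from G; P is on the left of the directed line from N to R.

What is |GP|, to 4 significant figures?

54.24

G is at the origin; GR is horizontal with |GR| = 61.5 and R in +x, so R = (61.5, 0). GN runs at 36.4° with |GN| = 18.0, so N = (14.49, 10.68). P is determined by |NP| = 36.3 and |PR| = 40.5 together: it lies at the intersection of circle(N, 36.3) and circle(R, 40.5). With |NR| = 48.21, the foot of the radical line on NR is 20.76 from N and the perpendicular offset is √(36.3² − 20.76²) = 29.78. Taking the left-of-NR solution: P = (41.33, 35.12).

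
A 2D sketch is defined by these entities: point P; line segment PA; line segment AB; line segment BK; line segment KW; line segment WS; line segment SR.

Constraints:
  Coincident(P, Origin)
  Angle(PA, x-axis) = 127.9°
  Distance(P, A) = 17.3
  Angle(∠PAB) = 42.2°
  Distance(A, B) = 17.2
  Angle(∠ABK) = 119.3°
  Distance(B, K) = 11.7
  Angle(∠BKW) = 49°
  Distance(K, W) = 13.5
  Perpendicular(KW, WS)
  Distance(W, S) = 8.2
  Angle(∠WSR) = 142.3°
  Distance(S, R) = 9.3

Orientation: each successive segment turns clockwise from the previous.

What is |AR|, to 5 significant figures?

19.582

P is at the origin; PA runs at 127.9° with length 17.3, so A = (-10.627, 13.651). ∠PAB = 42.2° gives AB at -9.9000° from the x-axis; with |AB| = 17.2, B = (6.3167, 10.694). ∠ABK = 119.3° gives BK at -70.600° from the x-axis; with |BK| = 11.7, K = (10.203, -0.34173). ∠BKW = 49.0° gives KW at 158.40° from the x-axis; with |KW| = 13.5, W = (-2.3490, 4.6280). KW is perpendicular to WS, so WS runs at 68.400°; with |WS| = 8.2, S = (0.66967, 12.252). ∠WSR = 142.3° gives SR at 30.700° from the x-axis; with |SR| = 9.3, R = (8.6663, 17.000). Then |AR| = |R − A| = 19.582.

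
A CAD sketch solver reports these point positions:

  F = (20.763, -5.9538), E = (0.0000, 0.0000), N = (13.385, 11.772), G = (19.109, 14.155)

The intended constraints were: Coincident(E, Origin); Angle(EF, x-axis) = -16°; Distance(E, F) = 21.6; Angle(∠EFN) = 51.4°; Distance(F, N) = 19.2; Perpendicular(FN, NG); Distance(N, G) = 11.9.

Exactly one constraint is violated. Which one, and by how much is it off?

Distance(N, G) = 11.9 — off by 5.70.

E = (0.00, 0.00) ✓; EF at -16.00° ✓; |EF| = 21.60 ✓; ∠EFN = 51.40° ✓; |FN| = 19.20 ✓; ∠(FN, NG) = 90.00° ✓; |NG| = 6.200 ✗.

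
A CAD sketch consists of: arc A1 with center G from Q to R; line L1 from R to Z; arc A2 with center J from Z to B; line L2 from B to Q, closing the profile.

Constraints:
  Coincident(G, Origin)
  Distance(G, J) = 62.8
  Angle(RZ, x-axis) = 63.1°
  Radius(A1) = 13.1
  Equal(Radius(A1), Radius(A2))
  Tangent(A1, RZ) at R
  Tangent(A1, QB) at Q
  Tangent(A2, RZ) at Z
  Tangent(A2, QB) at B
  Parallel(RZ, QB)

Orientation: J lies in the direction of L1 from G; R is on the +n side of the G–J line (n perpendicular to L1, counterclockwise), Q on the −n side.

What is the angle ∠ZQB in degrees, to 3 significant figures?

22.6°

The slot axis is L1's direction at 63.1°, so u = (cos 63.1°, sin 63.1°) = (0.452, 0.892) and n = (−sin 63.1°, cos 63.1°) = (-0.892, 0.452). G is at the origin and J lies 62.8 along u from G, so J = 62.8·u = (28.4, 56.0). Tangency of A1 to both parallel lines with radius 13.1 puts R and Q at G ± 13.1·n: R = (-11.7, 5.93), Q = (11.7, -5.93). Equal radii place Z and B the same way about J: Z = J + 13.1·n = (16.7, 61.9), B = J − 13.1·n = (40.1, 50.1). Then cos ∠ZQB = QZ·QB / (|QZ||QB|), giving 22.6°.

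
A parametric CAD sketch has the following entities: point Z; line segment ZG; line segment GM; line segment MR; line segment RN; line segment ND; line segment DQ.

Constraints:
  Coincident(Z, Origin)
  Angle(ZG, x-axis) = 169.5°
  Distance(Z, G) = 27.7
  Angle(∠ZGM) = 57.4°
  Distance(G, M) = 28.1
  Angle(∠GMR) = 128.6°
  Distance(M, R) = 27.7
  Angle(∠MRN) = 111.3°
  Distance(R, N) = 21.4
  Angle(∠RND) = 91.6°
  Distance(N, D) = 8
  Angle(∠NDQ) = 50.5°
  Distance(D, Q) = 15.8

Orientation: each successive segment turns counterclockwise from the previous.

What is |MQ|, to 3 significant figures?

33.6

Z is at the origin; ZG runs at 169.5° with length 27.7, so G = (-27.2, 5.05). ∠ZGM = 57.4° gives GM at -67.9° from the x-axis; with |GM| = 28.1, M = (-16.7, -21.0). ∠GMR = 128.6° gives MR at -16.5° from the x-axis; with |MR| = 27.7, R = (9.90, -28.9). ∠MRN = 111.3° gives RN at 52.2° from the x-axis; with |RN| = 21.4, N = (23.0, -11.9). ∠RND = 91.6° gives ND at 141° from the x-axis; with |ND| = 8.0, D = (16.8, -6.87). ∠NDQ = 50.5° gives DQ at -89.9° from the x-axis; with |DQ| = 15.8, Q = (16.9, -22.7). Then |MQ| = |Q − M| = 33.6.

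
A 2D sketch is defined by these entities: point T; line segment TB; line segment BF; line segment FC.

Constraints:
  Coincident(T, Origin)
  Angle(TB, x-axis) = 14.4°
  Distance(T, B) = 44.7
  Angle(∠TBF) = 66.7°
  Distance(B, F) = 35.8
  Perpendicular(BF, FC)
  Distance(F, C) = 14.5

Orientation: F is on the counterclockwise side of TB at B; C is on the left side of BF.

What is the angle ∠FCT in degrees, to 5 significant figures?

145.69°

T is at the origin; TB runs at 14.4° with length 44.7, so B = 44.7·(cos 14.4°, sin 14.4°) = (43.296, 11.116). ∠TBF = 66.7°, so BF runs at 14.4° + (180° − 66.7°) = 127.70° from the x-axis; with |BF| = 35.8, F = B + 35.8·(cos 127.70°, sin 127.70°) = (21.403, 39.442). BF ⟂ FC; with |FC| = 14.5 on the left of BF, C = F + 14.5·(-0.79122, -0.61153) = (9.9303, 30.575). Then cos ∠FCT = CF·CT / (|CF||CT|), giving 145.69°.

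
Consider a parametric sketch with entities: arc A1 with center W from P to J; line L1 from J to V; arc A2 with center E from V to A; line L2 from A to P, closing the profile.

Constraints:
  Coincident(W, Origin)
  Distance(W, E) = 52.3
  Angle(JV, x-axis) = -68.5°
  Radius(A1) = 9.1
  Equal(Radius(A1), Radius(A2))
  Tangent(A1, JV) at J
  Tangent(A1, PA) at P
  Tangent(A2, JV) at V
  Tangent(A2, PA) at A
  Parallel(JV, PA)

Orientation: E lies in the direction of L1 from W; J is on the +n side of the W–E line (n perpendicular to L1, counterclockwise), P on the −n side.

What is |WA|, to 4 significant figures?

53.09

The slot axis is L1's direction at -68.5°, so u = (cos -68.5°, sin -68.5°) = (0.3665, -0.9304) and n = (−sin -68.5°, cos -68.5°) = (0.9304, 0.3665). W is at the origin and E lies 52.3 along u from W, so E = 52.3·u = (19.17, -48.66). Tangency of A1 to both parallel lines with radius 9.1 puts J and P at W ± 9.1·n: J = (8.467, 3.335), P = (-8.467, -3.335). Equal radii place V and A the same way about E: V = E + 9.1·n = (27.63, -45.33), A = E − 9.1·n = (10.70, -52.00). Then |WA| = |A − W| = 53.09.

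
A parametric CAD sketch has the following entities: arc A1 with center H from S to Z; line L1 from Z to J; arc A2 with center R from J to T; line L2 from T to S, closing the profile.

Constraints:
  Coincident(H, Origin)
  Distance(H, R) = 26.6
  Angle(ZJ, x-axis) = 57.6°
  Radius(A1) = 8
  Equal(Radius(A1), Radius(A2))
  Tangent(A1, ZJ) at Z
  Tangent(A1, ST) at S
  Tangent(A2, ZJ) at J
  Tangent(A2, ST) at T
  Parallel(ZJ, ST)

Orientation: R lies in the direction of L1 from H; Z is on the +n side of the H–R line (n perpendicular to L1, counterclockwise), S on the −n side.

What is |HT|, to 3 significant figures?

27.8

The slot axis is L1's direction at 57.6°, so u = (cos 57.6°, sin 57.6°) = (0.536, 0.844) and n = (−sin 57.6°, cos 57.6°) = (-0.844, 0.536). H is at the origin and R lies 26.6 along u from H, so R = 26.6·u = (14.3, 22.5). Tangency of A1 to both parallel lines with radius 8.0 puts Z and S at H ± 8.0·n: Z = (-6.75, 4.29), S = (6.75, -4.29). Equal radii place J and T the same way about R: J = R + 8.0·n = (7.50, 26.7), T = R − 8.0·n = (21.0, 18.2). Then |HT| = |T − H| = 27.8.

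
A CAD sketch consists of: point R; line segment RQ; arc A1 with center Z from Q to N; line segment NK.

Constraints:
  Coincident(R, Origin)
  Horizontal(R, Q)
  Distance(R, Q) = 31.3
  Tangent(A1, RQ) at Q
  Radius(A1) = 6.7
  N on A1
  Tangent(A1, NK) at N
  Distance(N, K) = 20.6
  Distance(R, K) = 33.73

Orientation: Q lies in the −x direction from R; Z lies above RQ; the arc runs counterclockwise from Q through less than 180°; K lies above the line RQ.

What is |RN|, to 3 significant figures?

25.3

Checks: |ZN| = 6.700 ✓; ∠(ZN, NK) = 90.00° ✓; |NK| = 20.60 ✓; |RK| = 33.73 ✓.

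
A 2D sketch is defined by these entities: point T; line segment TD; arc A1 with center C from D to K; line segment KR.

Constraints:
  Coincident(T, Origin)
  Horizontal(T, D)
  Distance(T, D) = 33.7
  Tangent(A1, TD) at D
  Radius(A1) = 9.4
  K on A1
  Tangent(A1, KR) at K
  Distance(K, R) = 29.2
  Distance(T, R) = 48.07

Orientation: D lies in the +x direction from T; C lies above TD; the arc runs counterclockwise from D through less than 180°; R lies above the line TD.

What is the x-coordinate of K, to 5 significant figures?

41.878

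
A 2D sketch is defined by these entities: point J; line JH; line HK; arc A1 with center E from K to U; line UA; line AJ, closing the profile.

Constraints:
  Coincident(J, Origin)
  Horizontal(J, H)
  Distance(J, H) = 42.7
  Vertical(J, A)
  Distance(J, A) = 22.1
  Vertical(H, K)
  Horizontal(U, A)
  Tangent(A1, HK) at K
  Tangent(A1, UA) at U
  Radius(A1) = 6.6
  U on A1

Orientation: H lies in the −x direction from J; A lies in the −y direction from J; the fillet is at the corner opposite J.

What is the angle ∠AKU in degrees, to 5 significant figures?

36.214°

J is at the origin; JH is horizontal with |JH| = 42.7 and H on the −x side, so H = (-42.700, 0.0000). J and A share the same x with |JA| = 22.1 and A on the −y side, so A = (0.0000, -22.100). The virtual corner opposite J is at (-42.700, -22.100). A1 meets HK tangentially, so EK is at right angles to HK and since A1 is tangent to UA there, EU ⟂ UA, with radius 6.6, so the center E sits 6.6 in from both sides at E = (-36.100, -15.500). That places the tangent points at K = (-42.700, -15.500) on HK and U = (-36.100, -22.100) on UA. Then cos ∠AKU = KA·KU / (|KA||KU|), giving 36.214°.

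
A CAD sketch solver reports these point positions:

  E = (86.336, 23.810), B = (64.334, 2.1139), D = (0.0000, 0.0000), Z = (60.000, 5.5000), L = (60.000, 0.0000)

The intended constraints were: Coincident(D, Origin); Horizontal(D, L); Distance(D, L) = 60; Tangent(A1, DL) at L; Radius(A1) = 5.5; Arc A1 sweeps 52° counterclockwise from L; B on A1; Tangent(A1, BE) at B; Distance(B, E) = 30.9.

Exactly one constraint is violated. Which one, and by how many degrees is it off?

Tangent(A1, BE) at B — off by 7.40°.

D = (0.00, 0.00) ✓; D.y = 0.00, L.y = 0.00 ✓; |DL| = 60.00 ✓; ∠(ZL, LD) = 90.00° ✓; |ZL| = 5.500 ✓; bearing(Z→B) − bearing(Z→L) = 52.00° ✓; |ZB| = 5.500 ✓; ∠(ZB, BE) = 97.40° ✗; |BE| = 30.90 ✓.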